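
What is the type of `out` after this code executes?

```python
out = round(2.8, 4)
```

round() with ndigits arg returns float

float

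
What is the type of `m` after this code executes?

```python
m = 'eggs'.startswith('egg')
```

str.startswith() returns bool

bool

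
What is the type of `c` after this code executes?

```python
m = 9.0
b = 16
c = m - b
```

float - int returns float (9.0 - 16 = -7.0)

float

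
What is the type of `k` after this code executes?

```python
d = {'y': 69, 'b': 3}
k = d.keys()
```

.keys() returns a dict_keys view object

dict_keys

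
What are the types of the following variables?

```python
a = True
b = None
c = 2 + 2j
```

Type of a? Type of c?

a is bool; c is complex

bool, complex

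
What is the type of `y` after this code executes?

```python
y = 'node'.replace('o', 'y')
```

str.replace() returns str

str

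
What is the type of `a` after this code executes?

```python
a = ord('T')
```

ord() returns int (Unicode code point)

int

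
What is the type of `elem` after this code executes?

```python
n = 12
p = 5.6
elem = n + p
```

int + float returns float (12 + 5.6 = 17.6)

float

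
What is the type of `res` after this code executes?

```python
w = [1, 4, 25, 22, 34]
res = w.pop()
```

list.pop() returns the popped element (int here)

int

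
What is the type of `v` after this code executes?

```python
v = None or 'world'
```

'or' with None returns the other value ('world', str)

str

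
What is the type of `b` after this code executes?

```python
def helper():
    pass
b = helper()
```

A function with no return statement returns None

NoneType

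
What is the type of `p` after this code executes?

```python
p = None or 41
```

'or' with None returns the other value (41, int)

int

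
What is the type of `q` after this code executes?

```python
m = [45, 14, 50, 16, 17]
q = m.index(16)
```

list.index() returns int

int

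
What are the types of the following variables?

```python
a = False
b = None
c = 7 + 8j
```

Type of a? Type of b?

a is bool; b is NoneType

bool, NoneType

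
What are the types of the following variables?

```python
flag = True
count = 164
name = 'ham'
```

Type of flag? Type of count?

flag is bool; count is int

bool, int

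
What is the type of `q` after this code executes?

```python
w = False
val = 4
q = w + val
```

bool + int returns int (False is 0, so 0 + 4 = 4)

int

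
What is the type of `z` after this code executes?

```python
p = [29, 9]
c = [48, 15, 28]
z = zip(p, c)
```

zip() returns a zip iterator object

zip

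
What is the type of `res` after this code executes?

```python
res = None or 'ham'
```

'or' with None returns the other value ('ham', str)

str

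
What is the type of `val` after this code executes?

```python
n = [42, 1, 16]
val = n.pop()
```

list.pop() returns the popped element (int here)

int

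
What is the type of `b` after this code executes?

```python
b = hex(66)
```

hex() returns str representation

str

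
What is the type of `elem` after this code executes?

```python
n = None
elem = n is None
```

'is' comparison returns bool

bool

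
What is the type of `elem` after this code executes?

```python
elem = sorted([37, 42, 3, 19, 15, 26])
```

sorted() always returns list

list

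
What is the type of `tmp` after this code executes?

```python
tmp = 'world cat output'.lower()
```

str.lower() returns str

str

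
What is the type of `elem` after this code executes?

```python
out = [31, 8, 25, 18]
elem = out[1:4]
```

Slicing a list always returns a list

list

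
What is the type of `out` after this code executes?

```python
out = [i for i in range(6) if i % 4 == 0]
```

A list comprehension [...] produces a list

list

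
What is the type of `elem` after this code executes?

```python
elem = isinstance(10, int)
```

isinstance() returns bool

bool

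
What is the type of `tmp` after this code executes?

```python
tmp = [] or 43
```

'or' returns first truthy value (43, which is int)

int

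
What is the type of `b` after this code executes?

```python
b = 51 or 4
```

'or' returns the first truthy value (51, which is int)

int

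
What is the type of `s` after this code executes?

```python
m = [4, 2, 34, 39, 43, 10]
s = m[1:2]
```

Slicing a list always returns a list

list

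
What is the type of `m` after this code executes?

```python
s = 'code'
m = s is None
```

'is' comparison returns bool

bool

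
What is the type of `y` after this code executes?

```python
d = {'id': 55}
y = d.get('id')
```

dict.get() returns the value (int) when key is found

int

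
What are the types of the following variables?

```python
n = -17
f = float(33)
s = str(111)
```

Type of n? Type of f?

n is int; f is float

int, float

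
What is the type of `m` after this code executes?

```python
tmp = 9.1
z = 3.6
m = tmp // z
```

float // float returns float (floor division preserves float type)

float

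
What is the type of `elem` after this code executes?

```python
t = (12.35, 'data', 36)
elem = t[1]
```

Index 1 of tuple is 'data' which is str

str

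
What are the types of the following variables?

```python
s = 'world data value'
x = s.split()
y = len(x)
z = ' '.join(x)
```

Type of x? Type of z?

str.split() returns list; str.join() returns str

list, str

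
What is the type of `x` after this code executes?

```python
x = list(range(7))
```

list(range(...)) returns list

list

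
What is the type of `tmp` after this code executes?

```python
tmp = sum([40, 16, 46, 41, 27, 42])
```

sum() of ints returns int

int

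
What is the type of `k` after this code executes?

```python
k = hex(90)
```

hex() returns str representation

str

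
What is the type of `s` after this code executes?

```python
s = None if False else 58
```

Ternary: condition is False, else branch (58) taken → int

int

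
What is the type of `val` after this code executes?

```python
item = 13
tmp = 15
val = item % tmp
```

int % int returns int (13 % 15 = 13)

int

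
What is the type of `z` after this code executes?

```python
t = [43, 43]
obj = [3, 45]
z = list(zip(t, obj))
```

list(zip(...)) returns a list of tuples

list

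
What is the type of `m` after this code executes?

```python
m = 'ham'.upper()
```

str.upper() returns str

str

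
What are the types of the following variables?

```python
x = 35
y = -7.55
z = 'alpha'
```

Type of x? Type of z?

x is int; z is str

int, str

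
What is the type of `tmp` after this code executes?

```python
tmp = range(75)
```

range() returns a range object

range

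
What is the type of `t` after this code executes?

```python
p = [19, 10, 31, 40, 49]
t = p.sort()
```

list.sort() returns None (sorts in place)

NoneType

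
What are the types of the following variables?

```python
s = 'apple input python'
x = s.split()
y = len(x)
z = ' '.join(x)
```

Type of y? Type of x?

len() returns int; str.split() returns list

int, list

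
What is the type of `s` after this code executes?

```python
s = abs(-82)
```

abs() of int returns int

int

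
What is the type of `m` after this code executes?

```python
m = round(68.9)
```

round() with no ndigits arg returns int

int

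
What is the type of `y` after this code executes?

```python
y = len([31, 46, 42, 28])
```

len() always returns int

int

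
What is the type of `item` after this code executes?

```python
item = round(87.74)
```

round() with no ndigits arg returns int

int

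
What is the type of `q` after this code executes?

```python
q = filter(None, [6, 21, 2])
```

filter() returns a filter iterator object

filter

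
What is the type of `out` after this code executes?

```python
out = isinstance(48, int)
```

isinstance() returns bool

bool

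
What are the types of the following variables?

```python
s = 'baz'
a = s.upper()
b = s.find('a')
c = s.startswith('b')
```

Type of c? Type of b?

str.startswith() returns bool; str.find() returns int

bool, int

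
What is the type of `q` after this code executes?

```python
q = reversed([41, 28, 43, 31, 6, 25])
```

reversed() on a list returns a list_reverseiterator

list_reverseiterator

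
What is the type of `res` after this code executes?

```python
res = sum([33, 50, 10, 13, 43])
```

sum() of ints returns int

int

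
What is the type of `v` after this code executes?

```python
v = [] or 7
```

'or' returns first truthy value (7, which is int)

int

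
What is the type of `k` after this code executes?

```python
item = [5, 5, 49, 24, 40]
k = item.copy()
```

list.copy() returns list

list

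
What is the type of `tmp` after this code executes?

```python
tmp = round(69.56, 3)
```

round() with ndigits arg returns float

float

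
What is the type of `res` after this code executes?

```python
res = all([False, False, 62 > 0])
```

all() returns bool

bool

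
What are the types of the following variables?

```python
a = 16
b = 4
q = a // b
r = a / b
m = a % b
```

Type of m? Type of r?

int % int returns int; int / int returns float

int, float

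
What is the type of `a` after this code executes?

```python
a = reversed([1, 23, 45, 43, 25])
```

reversed() on a list returns a list_reverseiterator

list_reverseiterator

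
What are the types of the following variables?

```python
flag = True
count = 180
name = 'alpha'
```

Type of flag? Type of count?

flag is bool; count is int

bool, int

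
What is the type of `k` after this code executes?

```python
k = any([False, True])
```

any() returns bool

bool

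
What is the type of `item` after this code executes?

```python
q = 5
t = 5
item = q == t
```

Equality comparison returns bool

bool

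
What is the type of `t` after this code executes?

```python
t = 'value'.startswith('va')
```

str.startswith() returns bool

bool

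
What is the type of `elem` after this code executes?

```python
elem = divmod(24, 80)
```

divmod() returns a tuple (quotient, remainder)

tuple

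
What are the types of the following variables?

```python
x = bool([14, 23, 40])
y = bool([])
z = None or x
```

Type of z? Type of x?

None or <bool> returns the bool; bool() returns bool

bool, bool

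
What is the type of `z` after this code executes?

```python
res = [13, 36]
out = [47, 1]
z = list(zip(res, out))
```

list(zip(...)) returns a list of tuples

list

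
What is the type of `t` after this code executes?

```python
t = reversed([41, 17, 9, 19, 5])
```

reversed() on a list returns a list_reverseiterator

list_reverseiterator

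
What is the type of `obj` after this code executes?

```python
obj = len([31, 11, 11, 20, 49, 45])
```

len() always returns int

int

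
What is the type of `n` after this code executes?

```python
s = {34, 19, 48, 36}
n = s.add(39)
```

set.add() returns None (mutates in place)

NoneType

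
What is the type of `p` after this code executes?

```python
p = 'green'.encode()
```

str.encode() returns bytes

bytes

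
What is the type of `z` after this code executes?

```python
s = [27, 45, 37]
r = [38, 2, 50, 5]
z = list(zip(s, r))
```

list(zip(...)) returns a list of tuples

list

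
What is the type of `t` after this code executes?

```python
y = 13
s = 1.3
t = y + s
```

int + float returns float (13 + 1.3 = 14.3)

float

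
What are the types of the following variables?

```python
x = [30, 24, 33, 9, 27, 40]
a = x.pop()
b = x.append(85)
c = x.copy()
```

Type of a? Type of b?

list.pop() returns the element (int); list.append() returns None

int, NoneType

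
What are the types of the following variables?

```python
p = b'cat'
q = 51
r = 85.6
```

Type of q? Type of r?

q is int; r is float

int, float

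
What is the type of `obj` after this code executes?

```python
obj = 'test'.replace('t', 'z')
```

str.replace() returns str

str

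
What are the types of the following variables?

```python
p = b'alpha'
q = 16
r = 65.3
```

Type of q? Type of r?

q is int; r is float

int, float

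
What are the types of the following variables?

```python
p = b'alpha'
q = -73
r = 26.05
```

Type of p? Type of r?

p is bytes; r is float

bytes, float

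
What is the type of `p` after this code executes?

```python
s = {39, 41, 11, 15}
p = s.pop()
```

Popping from a set of ints returns int

int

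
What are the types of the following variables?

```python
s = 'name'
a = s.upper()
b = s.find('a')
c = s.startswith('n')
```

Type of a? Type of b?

str.upper() returns str; str.find() returns int

str, int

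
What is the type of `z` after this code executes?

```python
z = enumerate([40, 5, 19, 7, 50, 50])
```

enumerate() returns an enumerate iterator object

enumerate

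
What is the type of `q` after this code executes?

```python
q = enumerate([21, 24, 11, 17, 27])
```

enumerate() returns an enumerate iterator object

enumerate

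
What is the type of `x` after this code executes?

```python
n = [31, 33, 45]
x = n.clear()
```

list.clear() returns None

NoneType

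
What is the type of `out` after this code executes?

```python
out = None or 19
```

'or' with None returns the other value (19, int)

int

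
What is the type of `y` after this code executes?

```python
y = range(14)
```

range() returns a range object

range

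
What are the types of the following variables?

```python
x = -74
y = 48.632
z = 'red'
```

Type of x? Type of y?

x is int; y is float

int, float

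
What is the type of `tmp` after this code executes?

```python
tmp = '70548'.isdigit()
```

str.isdigit() returns bool

bool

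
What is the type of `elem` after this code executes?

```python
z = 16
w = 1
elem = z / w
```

int / int always returns float in Python 3 (16 / 1 = 16)

float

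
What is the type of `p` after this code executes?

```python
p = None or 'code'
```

'or' with None returns the other value ('code', str)

str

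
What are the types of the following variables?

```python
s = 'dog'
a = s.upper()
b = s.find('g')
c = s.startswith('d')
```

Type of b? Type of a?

str.find() returns int; str.upper() returns str

int, str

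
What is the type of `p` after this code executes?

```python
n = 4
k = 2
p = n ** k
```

int ** positive int returns int (4 ** 2 = 16)

int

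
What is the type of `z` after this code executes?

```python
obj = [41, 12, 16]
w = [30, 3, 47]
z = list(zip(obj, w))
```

list(zip(...)) returns a list of tuples

list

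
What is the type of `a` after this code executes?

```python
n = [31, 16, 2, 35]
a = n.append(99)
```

list.append() returns None (mutates in place)

NoneType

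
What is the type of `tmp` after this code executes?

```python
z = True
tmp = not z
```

'not' always returns bool

bool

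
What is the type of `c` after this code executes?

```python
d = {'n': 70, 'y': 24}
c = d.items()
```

dict.items() returns a dict_items view

dict_items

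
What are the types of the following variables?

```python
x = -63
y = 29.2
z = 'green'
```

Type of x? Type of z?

x is int; z is str

int, str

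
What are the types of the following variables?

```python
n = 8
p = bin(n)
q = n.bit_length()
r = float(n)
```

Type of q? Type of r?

int.bit_length() returns int; float() returns float

int, float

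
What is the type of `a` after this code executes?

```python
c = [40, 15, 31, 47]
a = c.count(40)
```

list.count() returns int

int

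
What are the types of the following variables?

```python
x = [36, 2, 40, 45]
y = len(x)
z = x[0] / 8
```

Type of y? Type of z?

len() returns int; int / int returns float

int, float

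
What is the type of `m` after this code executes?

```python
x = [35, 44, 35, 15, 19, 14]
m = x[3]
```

Indexing a list of ints returns int (x[3] = 15)

int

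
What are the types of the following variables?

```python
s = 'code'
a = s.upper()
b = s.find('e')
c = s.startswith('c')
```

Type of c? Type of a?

str.startswith() returns bool; str.upper() returns str

bool, str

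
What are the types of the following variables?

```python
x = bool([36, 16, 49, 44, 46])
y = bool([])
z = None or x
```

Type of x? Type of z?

bool() returns bool; None or <bool> returns the bool

bool, bool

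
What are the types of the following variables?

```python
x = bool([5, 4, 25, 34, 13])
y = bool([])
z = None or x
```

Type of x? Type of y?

bool() returns bool; bool() returns bool

bool, bool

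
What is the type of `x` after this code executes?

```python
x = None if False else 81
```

Ternary: condition is False, else branch (81) taken → int

int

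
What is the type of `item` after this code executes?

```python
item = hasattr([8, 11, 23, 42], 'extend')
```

hasattr() returns bool

bool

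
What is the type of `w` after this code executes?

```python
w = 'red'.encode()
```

str.encode() returns bytes

bytes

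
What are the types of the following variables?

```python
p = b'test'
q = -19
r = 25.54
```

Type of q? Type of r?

q is int; r is float

int, float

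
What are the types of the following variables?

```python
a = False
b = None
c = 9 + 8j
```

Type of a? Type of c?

a is bool; c is complex

bool, complex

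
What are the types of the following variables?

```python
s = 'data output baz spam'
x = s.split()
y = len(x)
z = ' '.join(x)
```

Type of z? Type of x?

str.join() returns str; str.split() returns list

str, list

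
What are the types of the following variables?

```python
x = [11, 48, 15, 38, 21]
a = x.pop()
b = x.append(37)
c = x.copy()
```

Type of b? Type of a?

list.append() returns None; list.pop() returns the element (int)

NoneType, int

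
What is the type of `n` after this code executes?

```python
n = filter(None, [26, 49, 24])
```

filter() returns a filter iterator object

filter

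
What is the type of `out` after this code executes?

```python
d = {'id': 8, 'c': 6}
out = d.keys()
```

.keys() returns a dict_keys view object

dict_keys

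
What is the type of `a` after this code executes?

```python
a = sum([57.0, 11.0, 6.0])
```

sum() of floats returns float

float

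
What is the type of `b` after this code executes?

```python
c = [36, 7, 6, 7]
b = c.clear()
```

list.clear() returns None

NoneType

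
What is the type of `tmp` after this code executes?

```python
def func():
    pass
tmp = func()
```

A function with no return statement returns None

NoneType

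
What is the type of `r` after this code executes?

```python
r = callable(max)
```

callable() returns bool

bool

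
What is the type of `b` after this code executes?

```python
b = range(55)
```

range() returns a range object

range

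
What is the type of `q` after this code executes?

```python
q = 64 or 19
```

'or' returns the first truthy value (64, which is int)

int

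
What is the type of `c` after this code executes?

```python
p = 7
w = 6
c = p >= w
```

Comparison operators return bool

bool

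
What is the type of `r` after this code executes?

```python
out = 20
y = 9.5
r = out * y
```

int * float returns float (20 * 9.5 = 190.0)

float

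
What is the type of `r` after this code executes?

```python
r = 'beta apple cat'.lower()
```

str.lower() returns str

str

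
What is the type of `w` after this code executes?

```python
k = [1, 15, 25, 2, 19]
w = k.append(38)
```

list.append() returns None (mutates in place)

NoneType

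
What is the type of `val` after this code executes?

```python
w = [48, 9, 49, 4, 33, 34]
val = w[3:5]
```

Slicing a list always returns a list

list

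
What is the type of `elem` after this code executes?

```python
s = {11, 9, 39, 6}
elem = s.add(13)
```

set.add() returns None (mutates in place)

NoneType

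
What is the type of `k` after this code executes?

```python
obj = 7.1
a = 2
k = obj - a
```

float - int returns float (7.1 - 2 = 5.1)

float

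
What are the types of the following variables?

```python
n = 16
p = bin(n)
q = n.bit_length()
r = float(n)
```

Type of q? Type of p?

int.bit_length() returns int; bin() returns str

int, str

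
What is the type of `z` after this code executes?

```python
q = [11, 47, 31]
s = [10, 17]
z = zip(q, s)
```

zip() returns a zip iterator object

zip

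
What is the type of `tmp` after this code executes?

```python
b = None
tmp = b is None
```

'is' comparison returns bool

bool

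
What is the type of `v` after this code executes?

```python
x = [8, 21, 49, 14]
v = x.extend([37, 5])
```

list.extend() returns None

NoneType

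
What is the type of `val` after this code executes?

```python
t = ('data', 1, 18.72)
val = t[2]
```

Index 2 of tuple is 18.72 which is float

float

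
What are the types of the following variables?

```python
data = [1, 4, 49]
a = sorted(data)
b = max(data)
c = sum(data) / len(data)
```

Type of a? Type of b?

sorted() returns list; max of ints returns int

list, int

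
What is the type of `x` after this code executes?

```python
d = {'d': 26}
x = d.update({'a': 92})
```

dict.update() returns None

NoneType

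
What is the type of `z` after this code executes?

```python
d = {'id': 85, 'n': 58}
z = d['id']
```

Accessing dict[str, int] with key 'id' returns int value 85

int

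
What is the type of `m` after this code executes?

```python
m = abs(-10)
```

abs() of int returns int

int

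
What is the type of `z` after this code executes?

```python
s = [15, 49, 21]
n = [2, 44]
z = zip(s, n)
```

zip() returns a zip iterator object

zip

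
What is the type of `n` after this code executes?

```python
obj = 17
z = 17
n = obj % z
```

int % int returns int (17 % 17 = 0)

int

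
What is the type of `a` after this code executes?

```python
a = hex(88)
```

hex() returns str representation

str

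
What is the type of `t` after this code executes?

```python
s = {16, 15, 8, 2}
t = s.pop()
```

Popping from a set of ints returns int

int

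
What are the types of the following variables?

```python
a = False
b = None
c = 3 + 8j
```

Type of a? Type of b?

a is bool; b is NoneType

bool, NoneType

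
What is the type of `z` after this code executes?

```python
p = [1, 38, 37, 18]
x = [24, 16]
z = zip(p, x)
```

zip() returns a zip iterator object

zip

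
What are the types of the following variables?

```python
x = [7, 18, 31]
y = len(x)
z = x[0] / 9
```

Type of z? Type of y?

int / int returns float; len() returns int

float, int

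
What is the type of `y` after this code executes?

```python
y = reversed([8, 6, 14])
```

reversed() on a list returns a list_reverseiterator

list_reverseiterator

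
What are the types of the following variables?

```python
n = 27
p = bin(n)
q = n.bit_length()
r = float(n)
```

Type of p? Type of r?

bin() returns str; float() returns float

str, float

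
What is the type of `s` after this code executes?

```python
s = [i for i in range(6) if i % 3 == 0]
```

A list comprehension [...] produces a list

list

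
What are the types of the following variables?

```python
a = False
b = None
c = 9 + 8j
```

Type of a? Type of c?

a is bool; c is complex

bool, complex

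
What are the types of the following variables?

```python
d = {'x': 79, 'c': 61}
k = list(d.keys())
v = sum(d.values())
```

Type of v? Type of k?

sum of int values returns int; list(...) returns list

int, list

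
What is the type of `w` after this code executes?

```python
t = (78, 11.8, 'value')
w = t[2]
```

Index 2 of tuple is 'value' which is str

str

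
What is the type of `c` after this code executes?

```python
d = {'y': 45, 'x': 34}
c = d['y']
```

Accessing dict[str, int] with key 'y' returns int value 45

int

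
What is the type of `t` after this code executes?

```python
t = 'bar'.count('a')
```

str.count() returns int

int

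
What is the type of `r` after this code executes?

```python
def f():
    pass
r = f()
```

A function with no return statement returns None

NoneType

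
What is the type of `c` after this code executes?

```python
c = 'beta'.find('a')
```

str.find() returns int (index, or -1)

int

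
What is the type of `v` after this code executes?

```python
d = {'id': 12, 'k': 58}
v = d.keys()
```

.keys() returns a dict_keys view object

dict_keys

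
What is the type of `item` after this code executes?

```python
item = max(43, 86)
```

max() of ints returns int

int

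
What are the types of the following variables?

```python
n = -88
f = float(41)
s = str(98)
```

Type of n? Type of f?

n is int; f is float

int, float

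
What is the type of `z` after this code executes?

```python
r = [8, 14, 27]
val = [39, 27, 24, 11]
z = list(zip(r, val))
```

list(zip(...)) returns a list of tuples

list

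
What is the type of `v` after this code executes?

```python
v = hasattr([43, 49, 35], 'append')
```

hasattr() returns bool

bool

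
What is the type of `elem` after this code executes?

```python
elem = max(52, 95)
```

max() of ints returns int

int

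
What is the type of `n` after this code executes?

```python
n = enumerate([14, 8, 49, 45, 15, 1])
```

enumerate() returns an enumerate iterator object

enumerate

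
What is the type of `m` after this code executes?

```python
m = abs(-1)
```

abs() of int returns int

int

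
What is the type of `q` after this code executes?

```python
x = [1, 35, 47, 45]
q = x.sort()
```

list.sort() returns None (sorts in place)

NoneType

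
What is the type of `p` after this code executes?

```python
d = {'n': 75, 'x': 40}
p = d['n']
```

Accessing dict[str, int] with key 'n' returns int value 75

int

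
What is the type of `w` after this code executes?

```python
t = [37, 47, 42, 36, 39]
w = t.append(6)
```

list.append() returns None (mutates in place)

NoneType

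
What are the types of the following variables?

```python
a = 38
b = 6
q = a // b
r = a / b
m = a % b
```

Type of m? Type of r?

int % int returns int; int / int returns float

int, float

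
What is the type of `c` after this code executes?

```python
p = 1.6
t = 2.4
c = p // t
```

float // float returns float (floor division preserves float type)

float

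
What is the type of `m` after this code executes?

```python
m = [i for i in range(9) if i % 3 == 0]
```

A list comprehension [...] produces a list

list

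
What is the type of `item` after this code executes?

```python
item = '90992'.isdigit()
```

str.isdigit() returns bool

bool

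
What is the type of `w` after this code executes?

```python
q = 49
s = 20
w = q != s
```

Comparison operators return bool

bool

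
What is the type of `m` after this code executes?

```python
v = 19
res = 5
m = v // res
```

int // int returns int (19 // 5 = 3)

int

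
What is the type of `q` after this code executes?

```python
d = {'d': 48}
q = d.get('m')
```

dict.get() returns None when key 'm' is not found and no default given

NoneType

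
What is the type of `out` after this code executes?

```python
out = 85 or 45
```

'or' returns the first truthy value (85, which is int)

int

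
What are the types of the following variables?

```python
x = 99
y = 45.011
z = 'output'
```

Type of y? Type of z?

y is float; z is str

float, str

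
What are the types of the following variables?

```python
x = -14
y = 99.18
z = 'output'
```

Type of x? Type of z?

x is int; z is str

int, str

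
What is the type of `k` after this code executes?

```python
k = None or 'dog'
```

'or' with None returns the other value ('dog', str)

str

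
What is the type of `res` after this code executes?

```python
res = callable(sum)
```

callable() returns bool

bool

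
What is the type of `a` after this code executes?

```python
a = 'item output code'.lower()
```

str.lower() returns str

str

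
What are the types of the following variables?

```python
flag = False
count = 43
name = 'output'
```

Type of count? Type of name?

count is int; name is str

int, str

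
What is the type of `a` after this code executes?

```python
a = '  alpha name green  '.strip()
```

str.strip() returns str

str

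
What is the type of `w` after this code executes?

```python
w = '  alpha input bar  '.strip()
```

str.strip() returns str

str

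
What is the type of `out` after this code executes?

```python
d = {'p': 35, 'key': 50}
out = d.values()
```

.values() returns a dict_values view object

dict_values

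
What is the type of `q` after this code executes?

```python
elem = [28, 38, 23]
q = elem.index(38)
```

list.index() returns int

int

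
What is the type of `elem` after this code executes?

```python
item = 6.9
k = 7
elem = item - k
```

float - int returns float (6.9 - 7 = -0.1)

float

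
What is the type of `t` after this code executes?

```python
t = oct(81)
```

oct() returns str representation

str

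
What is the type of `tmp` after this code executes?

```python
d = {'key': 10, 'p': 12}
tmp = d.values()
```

.values() returns a dict_values view object

dict_values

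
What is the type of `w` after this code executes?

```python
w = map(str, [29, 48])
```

map() returns a map iterator object

map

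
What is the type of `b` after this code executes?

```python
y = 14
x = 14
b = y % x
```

int % int returns int (14 % 14 = 0)

int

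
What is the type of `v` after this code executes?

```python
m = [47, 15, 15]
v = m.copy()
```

list.copy() returns list

list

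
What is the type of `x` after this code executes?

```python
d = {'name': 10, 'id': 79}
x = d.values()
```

.values() returns a dict_values view object

dict_values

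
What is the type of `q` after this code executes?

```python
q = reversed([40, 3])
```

reversed() on a list returns a list_reverseiterator

list_reverseiterator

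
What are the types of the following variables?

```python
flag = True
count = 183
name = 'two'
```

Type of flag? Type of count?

flag is bool; count is int

bool, int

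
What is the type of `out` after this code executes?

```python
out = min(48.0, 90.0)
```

min() of floats returns float

float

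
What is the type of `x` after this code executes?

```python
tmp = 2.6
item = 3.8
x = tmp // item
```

float // float returns float (floor division preserves float type)

float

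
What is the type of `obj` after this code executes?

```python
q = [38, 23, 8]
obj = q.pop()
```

list.pop() returns the popped element (int here)

int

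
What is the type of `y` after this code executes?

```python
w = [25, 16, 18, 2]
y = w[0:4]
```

Slicing a list always returns a list

list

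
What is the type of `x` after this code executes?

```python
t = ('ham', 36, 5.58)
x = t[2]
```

Index 2 of tuple is 5.58 which is float

float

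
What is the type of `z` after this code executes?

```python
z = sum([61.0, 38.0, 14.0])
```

sum() of floats returns float

float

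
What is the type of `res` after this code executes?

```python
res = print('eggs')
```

print() returns None

NoneType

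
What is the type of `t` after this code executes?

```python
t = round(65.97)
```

round() with no ndigits arg returns int

int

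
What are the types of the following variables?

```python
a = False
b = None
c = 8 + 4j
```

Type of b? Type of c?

b is NoneType; c is complex

NoneType, complex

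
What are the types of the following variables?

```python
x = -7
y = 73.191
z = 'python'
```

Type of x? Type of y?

x is int; y is float

int, float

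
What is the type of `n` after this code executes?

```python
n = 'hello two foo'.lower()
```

str.lower() returns str

str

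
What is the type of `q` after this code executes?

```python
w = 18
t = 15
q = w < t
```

Comparison operators return bool

bool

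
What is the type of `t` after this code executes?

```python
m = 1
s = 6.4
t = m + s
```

int + float returns float (1 + 6.4 = 7.4)

float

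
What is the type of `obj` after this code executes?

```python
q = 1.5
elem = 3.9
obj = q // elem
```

float // float returns float (floor division preserves float type)

float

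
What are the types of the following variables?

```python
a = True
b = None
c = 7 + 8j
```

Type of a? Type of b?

a is bool; b is NoneType

bool, NoneType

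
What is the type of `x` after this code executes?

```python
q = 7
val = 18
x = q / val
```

int / int always returns float in Python 3 (7 / 18 = 0.388889)

float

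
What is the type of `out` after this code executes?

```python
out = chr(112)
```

chr() returns str (single character)

str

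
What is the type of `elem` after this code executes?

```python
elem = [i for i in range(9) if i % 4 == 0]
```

A list comprehension [...] produces a list

list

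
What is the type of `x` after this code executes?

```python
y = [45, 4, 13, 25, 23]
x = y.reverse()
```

list.reverse() returns None

NoneType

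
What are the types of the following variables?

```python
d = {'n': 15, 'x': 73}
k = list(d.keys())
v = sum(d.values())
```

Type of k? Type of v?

list(...) returns list; sum of int values returns int

list, int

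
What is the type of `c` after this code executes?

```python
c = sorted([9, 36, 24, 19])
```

sorted() always returns list

list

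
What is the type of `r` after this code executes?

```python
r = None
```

None has type NoneType

NoneType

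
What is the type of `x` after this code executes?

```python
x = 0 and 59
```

'and' returns the first falsy value (0, which is int)

int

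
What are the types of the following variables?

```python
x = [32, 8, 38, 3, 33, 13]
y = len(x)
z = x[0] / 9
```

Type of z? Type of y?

int / int returns float; len() returns int

float, int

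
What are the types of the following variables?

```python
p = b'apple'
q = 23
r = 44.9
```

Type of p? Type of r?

p is bytes; r is float

bytes, float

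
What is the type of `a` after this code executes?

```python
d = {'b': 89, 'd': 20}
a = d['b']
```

Accessing dict[str, int] with key 'b' returns int value 89

int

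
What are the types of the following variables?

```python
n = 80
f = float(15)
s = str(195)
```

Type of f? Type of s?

f is float; s is str

float, str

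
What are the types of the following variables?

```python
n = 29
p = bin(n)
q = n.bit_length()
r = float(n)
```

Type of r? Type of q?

float() returns float; int.bit_length() returns int

float, int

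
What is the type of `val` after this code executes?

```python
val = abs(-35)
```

abs() of int returns int

int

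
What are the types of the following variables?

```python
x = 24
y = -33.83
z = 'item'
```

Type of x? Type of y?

x is int; y is float

int, float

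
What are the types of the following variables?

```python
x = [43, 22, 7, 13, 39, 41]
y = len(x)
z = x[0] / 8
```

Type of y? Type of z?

len() returns int; int / int returns float

int, float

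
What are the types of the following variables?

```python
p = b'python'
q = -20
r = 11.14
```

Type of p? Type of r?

p is bytes; r is float

bytes, float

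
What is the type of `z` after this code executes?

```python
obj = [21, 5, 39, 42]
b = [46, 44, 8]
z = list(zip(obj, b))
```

list(zip(...)) returns a list of tuples

list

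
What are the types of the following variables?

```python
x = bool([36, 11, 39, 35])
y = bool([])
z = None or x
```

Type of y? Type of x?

bool() returns bool; bool() returns bool

bool, bool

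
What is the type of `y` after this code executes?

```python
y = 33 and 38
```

'and' returns the last value when all truthy (38, which is int)

int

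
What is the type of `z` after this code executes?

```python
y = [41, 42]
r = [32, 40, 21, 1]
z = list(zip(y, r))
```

list(zip(...)) returns a list of tuples

list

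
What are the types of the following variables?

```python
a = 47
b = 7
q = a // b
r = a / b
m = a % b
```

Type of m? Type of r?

int % int returns int; int / int returns float

int, float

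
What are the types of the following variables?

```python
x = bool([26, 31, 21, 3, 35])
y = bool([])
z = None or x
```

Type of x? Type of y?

bool() returns bool; bool() returns bool

bool, bool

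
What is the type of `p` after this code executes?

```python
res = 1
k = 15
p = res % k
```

int % int returns int (1 % 15 = 1)

int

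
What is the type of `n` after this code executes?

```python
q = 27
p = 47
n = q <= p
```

Comparison operators return bool

bool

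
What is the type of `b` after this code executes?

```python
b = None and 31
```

'and' returns first falsy value (None)

NoneType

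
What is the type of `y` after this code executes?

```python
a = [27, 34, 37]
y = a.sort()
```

list.sort() returns None (sorts in place)

NoneType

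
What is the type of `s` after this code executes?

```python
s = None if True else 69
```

Ternary: condition is True, if branch (None) taken → NoneType

NoneType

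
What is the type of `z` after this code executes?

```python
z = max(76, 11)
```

max() of ints returns int

int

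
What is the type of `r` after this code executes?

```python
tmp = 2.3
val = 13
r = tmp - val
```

float - int returns float (2.3 - 13 = -10.7)

float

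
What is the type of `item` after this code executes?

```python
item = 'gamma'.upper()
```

str.upper() returns str

str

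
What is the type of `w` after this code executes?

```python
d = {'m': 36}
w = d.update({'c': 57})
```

dict.update() returns None

NoneType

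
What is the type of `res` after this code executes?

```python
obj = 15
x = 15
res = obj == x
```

Equality comparison returns bool

bool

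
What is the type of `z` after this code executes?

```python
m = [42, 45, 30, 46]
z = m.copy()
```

list.copy() returns list

list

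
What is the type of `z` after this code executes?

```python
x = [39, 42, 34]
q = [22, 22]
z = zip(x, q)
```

zip() returns a zip iterator object

zip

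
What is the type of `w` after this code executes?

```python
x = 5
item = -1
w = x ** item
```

int ** negative int returns float

float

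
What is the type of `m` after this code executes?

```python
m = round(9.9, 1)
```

round() with ndigits arg returns float

float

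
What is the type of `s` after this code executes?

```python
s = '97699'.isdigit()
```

str.isdigit() returns bool

bool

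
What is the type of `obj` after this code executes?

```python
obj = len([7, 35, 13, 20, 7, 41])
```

len() always returns int

int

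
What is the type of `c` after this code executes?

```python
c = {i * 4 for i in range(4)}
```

A set comprehension {expr for x in iterable} produces a set

set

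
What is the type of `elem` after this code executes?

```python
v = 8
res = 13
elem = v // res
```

int // int returns int (8 // 13 = 0)

int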